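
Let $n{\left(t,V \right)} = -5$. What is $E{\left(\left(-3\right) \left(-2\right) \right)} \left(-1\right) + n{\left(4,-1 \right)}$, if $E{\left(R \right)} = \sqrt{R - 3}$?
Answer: $-5 - \sqrt{3} \approx -6.732$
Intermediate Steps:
$E{\left(R \right)} = \sqrt{-3 + R}$
$E{\left(\left(-3\right) \left(-2\right) \right)} \left(-1\right) + n{\left(4,-1 \right)} = \sqrt{-3 - -6} \left(-1\right) - 5 = \sqrt{-3 + 6} \left(-1\right) - 5 = \sqrt{3} \left(-1\right) - 5 = - \sqrt{3} - 5 = -5 - \sqrt{3}$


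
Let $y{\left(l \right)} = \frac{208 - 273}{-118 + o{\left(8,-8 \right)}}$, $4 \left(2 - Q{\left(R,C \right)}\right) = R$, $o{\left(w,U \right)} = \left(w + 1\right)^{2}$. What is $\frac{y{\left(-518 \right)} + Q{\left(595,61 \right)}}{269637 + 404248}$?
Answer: $- \frac{21459}{99734980} \approx -0.00021516$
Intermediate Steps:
$o{\left(w,U \right)} = \left(1 + w\right)^{2}$
$Q{\left(R,C \right)} = 2 - \frac{R}{4}$
$y{\left(l \right)} = \frac{65}{37}$ ($y{\left(l \right)} = \frac{208 - 273}{-118 + \left(1 + 8\right)^{2}} = - \frac{65}{-118 + 9^{2}} = - \frac{65}{-118 + 81} = - \frac{65}{-37} = \left(-65\right) \left(- \frac{1}{37}\right) = \frac{65}{37}$)
$\frac{y{\left(-518 \right)} + Q{\left(595,61 \right)}}{269637 + 404248} = \frac{\frac{65}{37} + \left(2 - \frac{595}{4}\right)}{269637 + 404248} = \frac{\frac{65}{37} + \left(2 - \frac{595}{4}\right)}{673885} = \left(\frac{65}{37} - \frac{587}{4}\right) \frac{1}{673885} = \left(- \frac{21459}{148}\right) \frac{1}{673885} = - \frac{21459}{99734980}$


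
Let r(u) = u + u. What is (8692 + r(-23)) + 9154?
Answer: 17800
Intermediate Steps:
r(u) = 2*u
(8692 + r(-23)) + 9154 = (8692 + 2*(-23)) + 9154 = (8692 - 46) + 9154 = 8646 + 9154 = 17800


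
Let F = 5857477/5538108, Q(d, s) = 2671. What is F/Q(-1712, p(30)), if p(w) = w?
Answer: 5857477/14792286468 ≈ 0.00039598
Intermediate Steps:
F = 5857477/5538108 (F = 5857477*(1/5538108) = 5857477/5538108 ≈ 1.0577)
F/Q(-1712, p(30)) = (5857477/5538108)/2671 = (5857477/5538108)*(1/2671) = 5857477/14792286468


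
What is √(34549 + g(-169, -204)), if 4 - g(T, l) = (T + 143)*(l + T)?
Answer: √24855 ≈ 157.65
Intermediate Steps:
g(T, l) = 4 - (143 + T)*(T + l) (g(T, l) = 4 - (T + 143)*(l + T) = 4 - (143 + T)*(T + l))
√(34549 + g(-169, -204)) = √(34549 + (4 - 1*(-169)² - 143*(-169) - 143*(-204) - 1*(-169)*(-204))) = √(34549 + (4 - 1*28561 + 24167 + 29172 - 34476)) = √(34549 + (4 - 28561 + 24167 + 29172 - 34476)) = √(34549 - 9694) = √24855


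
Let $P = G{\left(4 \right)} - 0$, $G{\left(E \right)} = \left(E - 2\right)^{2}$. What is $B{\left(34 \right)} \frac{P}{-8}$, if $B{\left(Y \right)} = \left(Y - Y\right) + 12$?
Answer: $-6$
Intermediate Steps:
$G{\left(E \right)} = \left(-2 + E\right)^{2}$
$P = 4$ ($P = \left(-2 + 4\right)^{2} - 0 = 2^{2} + 0 = 4 + 0 = 4$)
$B{\left(Y \right)} = 12$ ($B{\left(Y \right)} = 0 + 12 = 12$)
$B{\left(34 \right)} \frac{P}{-8} = 12 \frac{4}{-8} = 12 \cdot 4 \left(- \frac{1}{8}\right) = 12 \left(- \frac{1}{2}\right) = -6$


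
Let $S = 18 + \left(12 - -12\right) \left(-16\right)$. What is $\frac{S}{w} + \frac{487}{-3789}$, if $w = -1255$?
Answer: $\frac{775589}{4755195} \approx 0.1631$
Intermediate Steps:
$S = -366$ ($S = 18 + \left(12 + 12\right) \left(-16\right) = 18 + 24 \left(-16\right) = 18 - 384 = -366$)
$\frac{S}{w} + \frac{487}{-3789} = - \frac{366}{-1255} + \frac{487}{-3789} = \left(-366\right) \left(- \frac{1}{1255}\right) + 487 \left(- \frac{1}{3789}\right) = \frac{366}{1255} - \frac{487}{3789} = \frac{775589}{4755195}$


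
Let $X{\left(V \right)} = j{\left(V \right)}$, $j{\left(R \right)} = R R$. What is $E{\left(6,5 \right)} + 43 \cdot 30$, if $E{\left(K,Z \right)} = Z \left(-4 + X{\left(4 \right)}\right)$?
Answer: $1350$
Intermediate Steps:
$j{\left(R \right)} = R^{2}$
$X{\left(V \right)} = V^{2}$
$E{\left(K,Z \right)} = 12 Z$ ($E{\left(K,Z \right)} = Z \left(-4 + 4^{2}\right) = Z \left(-4 + 16\right) = Z 12 = 12 Z$)
$E{\left(6,5 \right)} + 43 \cdot 30 = 12 \cdot 5 + 43 \cdot 30 = 60 + 1290 = 1350$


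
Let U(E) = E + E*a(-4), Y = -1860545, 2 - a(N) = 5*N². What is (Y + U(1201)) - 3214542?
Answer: -5167564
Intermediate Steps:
a(N) = 2 - 5*N²
U(E) = -77*E (U(E) = E + E*(2 - 5*(-4)²) = E + E*(2 - 5*16) = E + E*(2 - 80) = E + E*(-78) = E - 78*E = -77*E)
(Y + U(1201)) - 3214542 = (-1860545 - 77*1201) - 3214542 = (-1860545 - 92477) - 3214542 = -1953022 - 3214542 = -5167564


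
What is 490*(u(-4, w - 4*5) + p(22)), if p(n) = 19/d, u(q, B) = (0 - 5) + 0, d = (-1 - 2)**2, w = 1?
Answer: -12740/9 ≈ -1415.6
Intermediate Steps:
d = 9 (d = (-3)**2 = 9)
u(q, B) = -5 (u(q, B) = -5 + 0 = -5)
p(n) = 19/9
490*(u(-4, w - 4*5) + p(22)) = 490*(-5 + 19/9) = 490*(-26/9) = -12740/9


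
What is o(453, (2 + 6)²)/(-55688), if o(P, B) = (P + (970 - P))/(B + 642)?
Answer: -485/19657864 ≈ -2.4672e-5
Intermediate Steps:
o(P, B) = 970/(642 + B)
o(453, (2 + 6)²)/(-55688) = (970/(642 + (2 + 6)²))/(-55688) = (970/(642 + 8²))*(-1/55688) = (970/(642 + 64))*(-1/55688) = (970/706)*(-1/55688) = (970*(1/706))*(-1/55688) = (485/353)*(-1/55688) = -485/19657864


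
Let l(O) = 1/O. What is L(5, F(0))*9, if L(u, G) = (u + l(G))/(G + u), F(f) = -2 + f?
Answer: 27/2 ≈ 13.500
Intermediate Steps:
l(O) = 1/O
L(u, G) = (u + 1/G)/(G + u)
L(5, F(0))*9 = ((1 + (-2 + 0)*5)/((-2 + 0)*((-2 + 0) + 5)))*9 = ((1 - 2*5)/((-2)*(-2 + 5)))*9 = -½*(1 - 10)/3*9 = -½*⅓*(-9)*9 = (3/2)*9 = 27/2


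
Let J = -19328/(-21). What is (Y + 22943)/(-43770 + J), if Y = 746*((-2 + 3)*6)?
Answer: -575799/899842 ≈ -0.63989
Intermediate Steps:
J = 19328/21 (J = -19328*(-1)/21 = -1208*(-16/21) = 19328/21 ≈ 920.38)
Y = 4476 (Y = 746*(1*6) = 746*6 = 4476)
(Y + 22943)/(-43770 + J) = (4476 + 22943)/(-43770 + 19328/21) = 27419/(-899842/21) = 27419*(-21/899842) = -575799/899842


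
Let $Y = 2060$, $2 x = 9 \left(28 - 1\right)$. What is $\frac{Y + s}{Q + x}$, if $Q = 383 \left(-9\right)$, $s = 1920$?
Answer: $- \frac{7960}{6651} \approx -1.1968$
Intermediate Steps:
$x = \frac{243}{2}$ ($x = \frac{9 \left(28 - 1\right)}{2} = \frac{9 \cdot 27}{2} = \frac{1}{2} \cdot 243 = \frac{243}{2} \approx 121.5$)
$Q = -3447$
$\frac{Y + s}{Q + x} = \frac{2060 + 1920}{-3447 + \frac{243}{2}} = \frac{3980}{- \frac{6651}{2}} = 3980 \left(- \frac{2}{6651}\right) = - \frac{7960}{6651}$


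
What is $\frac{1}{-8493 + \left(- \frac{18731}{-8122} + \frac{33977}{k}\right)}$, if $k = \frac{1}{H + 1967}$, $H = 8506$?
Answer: $\frac{8122}{2890072623347} \approx 2.8103 \cdot 10^{-9}$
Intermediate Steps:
$k = \frac{1}{10473}$ ($k = \frac{1}{8506 + 1967} = \frac{1}{10473} \approx 9.5484 \cdot 10^{-5}$)
$\frac{1}{-8493 + \left(- \frac{18731}{-8122} + \frac{33977}{k}\right)} = \frac{1}{-8493 + \left(- \frac{18731}{-8122} + 33977 \frac{1}{\frac{1}{10473}}\right)} = \frac{1}{-8493 + \left(\left(-18731\right) \left(- \frac{1}{8122}\right) + 33977 \cdot 10473\right)} = \frac{1}{-8493 + \left(\frac{18731}{8122} + 355841121\right)} = \frac{1}{-8493 + \frac{2890141603493}{8122}} = \frac{1}{\frac{2890072623347}{8122}} = \frac{8122}{2890072623347}$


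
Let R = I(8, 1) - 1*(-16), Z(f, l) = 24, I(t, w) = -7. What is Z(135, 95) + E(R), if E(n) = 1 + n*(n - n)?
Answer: 25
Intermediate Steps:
R = 9 (R = -7 - 1*(-16) = -7 + 16 = 9)
E(n) = 1 (E(n) = 1 + n*0 = 1 + 0 = 1)
Z(135, 95) + E(R) = 24 + 1 = 25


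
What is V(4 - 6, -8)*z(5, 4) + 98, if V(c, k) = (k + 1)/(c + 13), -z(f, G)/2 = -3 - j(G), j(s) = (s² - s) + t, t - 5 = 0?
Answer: 798/11 ≈ 72.545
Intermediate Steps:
t = 5 (t = 5 + 0 = 5)
j(s) = 5 + s² - s (j(s) = (s² - s) + 5 = 5 + s² - s)
z(f, G) = 16 - 2*G + 2*G² (z(f, G) = -2*(-3 - (5 + G² - G)) = -2*(-3 + (-5 + G - G²)) = -2*(-8 + G - G²) = 16 - 2*G + 2*G²)
V(c, k) = (1 + k)/(13 + c)
V(4 - 6, -8)*z(5, 4) + 98 = ((1 - 8)/(13 + (4 - 6)))*(16 - 2*4 + 2*4²) + 98 = (-7/(13 - 2))*(16 - 8 + 2*16) + 98 = (-7/11)*(16 - 8 + 32) + 98 = ((1/11)*(-7))*40 + 98 = -7/11*40 + 98 = -280/11 + 98 = 798/11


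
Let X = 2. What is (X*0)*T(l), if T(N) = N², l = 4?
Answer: 0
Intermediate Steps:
(X*0)*T(l) = (2*0)*4² = 0*16 = 0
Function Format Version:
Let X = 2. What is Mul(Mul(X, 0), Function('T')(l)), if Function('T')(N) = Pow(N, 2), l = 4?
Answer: 0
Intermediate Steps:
Mul(Mul(X, 0), Function('T')(l)) = Mul(Mul(2, 0), Pow(4, 2)) = Mul(0, 16) = 0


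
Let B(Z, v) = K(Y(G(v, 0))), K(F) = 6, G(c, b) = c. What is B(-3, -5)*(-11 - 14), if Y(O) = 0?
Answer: -150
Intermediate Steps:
B(Z, v) = 6
B(-3, -5)*(-11 - 14) = 6*(-11 - 14) = 6*(-25) = -150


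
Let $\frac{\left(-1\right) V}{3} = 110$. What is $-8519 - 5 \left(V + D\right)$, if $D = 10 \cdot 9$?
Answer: $-7319$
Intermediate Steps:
$D = 90$
$V = -330$ ($V = \left(-3\right) 110 = -330$)
$-8519 - 5 \left(V + D\right) = -8519 - 5 \left(-330 + 90\right) = -8519 - 5 \left(-240\right) = -8519 - -1200 = -8519 + 1200 = -7319$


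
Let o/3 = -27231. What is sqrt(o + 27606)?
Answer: 11*I*sqrt(447) ≈ 232.57*I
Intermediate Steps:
o = -81693 (o = 3*(-27231) = -81693)
sqrt(o + 27606) = sqrt(-81693 + 27606) = sqrt(-54087) = 11*I*sqrt(447)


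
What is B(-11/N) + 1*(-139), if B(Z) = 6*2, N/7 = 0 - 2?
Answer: -127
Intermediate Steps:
N = -14 (N = 7*(0 - 2) = 7*(-2) = -14)
B(Z) = 12
B(-11/N) + 1*(-139) = 12 + 1*(-139) = 12 - 139 = -127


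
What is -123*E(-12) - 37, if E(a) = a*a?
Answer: -17749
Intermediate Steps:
E(a) = a²
-123*E(-12) - 37 = -123*(-12)² - 37 = -123*144 - 37 = -17712 - 37 = -17749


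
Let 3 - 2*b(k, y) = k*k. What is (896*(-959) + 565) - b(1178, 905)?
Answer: -329717/2 ≈ -1.6486e+5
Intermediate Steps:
b(k, y) = 3/2 - k²/2 (b(k, y) = 3/2 - k*k/2 = 3/2 - k²/2)
(896*(-959) + 565) - b(1178, 905) = (896*(-959) + 565) - (3/2 - ½*1178²) = (-859264 + 565) - (3/2 - ½*1387684) = -858699 - (3/2 - 693842) = -858699 - 1*(-1387681/2) = -858699 + 1387681/2 = -329717/2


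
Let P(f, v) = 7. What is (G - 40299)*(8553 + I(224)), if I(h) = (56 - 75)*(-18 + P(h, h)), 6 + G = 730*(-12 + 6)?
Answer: -391529970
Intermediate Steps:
G = -4386 (G = -6 + 730*(-12 + 6) = -6 + 730*(-6) = -6 - 4380 = -4386)
I(h) = 209 (I(h) = (56 - 75)*(-18 + 7) = -19*(-11) = 209)
(G - 40299)*(8553 + I(224)) = (-4386 - 40299)*(8553 + 209) = -44685*8762 = -391529970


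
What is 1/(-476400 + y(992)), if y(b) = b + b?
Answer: -1/474416 ≈ -2.1079e-6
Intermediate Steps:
y(b) = 2*b
1/(-476400 + y(992)) = 1/(-476400 + 2*992) = 1/(-476400 + 1984) = 1/(-474416) = -1/474416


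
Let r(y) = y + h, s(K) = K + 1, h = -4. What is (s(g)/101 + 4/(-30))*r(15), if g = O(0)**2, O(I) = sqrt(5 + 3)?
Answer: -737/1515 ≈ -0.48647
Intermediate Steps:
O(I) = 2*sqrt(2) (O(I) = sqrt(8) = 2*sqrt(2))
g = 8 (g = (2*sqrt(2))**2 = 8)
s(K) = 1 + K
r(y) = -4 + y (r(y) = y - 4 = -4 + y)
(s(g)/101 + 4/(-30))*r(15) = ((1 + 8)/101 + 4/(-30))*(-4 + 15) = (9*(1/101) + 4*(-1/30))*11 = (9/101 - 2/15)*11 = -67/1515*11 = -737/1515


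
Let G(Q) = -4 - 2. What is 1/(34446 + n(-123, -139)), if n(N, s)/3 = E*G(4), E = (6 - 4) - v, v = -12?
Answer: 1/34194 ≈ 2.9245e-5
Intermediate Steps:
G(Q) = -6
E = 14 (E = (6 - 4) - 1*(-12) = 2 + 12 = 14)
n(N, s) = -252 (n(N, s) = 3*(14*(-6)) = 3*(-84) = -252)
1/(34446 + n(-123, -139)) = 1/(34446 - 252) = 1/34194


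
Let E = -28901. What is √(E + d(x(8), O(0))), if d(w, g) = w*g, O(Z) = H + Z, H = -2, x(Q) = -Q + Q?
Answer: I*√28901 ≈ 170.0*I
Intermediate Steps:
x(Q) = 0
O(Z) = -2 + Z
d(w, g) = g*w
√(E + d(x(8), O(0))) = √(-28901 + (-2 + 0)*0) = √(-28901 - 2*0) = √(-28901 + 0) = √(-28901) = I*√28901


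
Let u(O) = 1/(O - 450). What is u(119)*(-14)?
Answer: 14/331 ≈ 0.042296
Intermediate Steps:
u(O) = 1/(-450 + O)
u(119)*(-14) = -14/(-450 + 119) = -14/(-331) = -1/331*(-14) = 14/331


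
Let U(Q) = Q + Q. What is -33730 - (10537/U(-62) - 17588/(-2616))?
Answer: -1364511055/40548 ≈ -33652.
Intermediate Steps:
U(Q) = 2*Q
-33730 - (10537/U(-62) - 17588/(-2616)) = -33730 - (10537/((2*(-62))) - 17588/(-2616)) = -33730 - (10537/(-124) - 17588*(-1/2616)) = -33730 - (10537*(-1/124) + 4397/654) = -33730 - (-10537/124 + 4397/654) = -33730 - 1*(-3172985/40548) = -33730 + 3172985/40548 = -1364511055/40548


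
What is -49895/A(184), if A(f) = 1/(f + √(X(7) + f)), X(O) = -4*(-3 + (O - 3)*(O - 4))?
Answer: -9180680 - 99790*√37 ≈ -9.7877e+6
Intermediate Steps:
X(O) = 12 - 4*(-4 + O)*(-3 + O) (X(O) = -4*(-3 + (-3 + O)*(-4 + O)) = -4*(-3 + (-4 + O)*(-3 + O)) = 12 - 4*(-4 + O)*(-3 + O))
A(f) = 1/(f + √(-36 + f)) (A(f) = 1/(f + √((-36 - 4*7² + 28*7) + f)) = 1/(f + √((-36 - 4*49 + 196) + f)) = 1/(f + √((-36 - 196 + 196) + f)) = 1/(f + √(-36 + f)))
-49895/A(184) = -(9180680 + 49895*√(-36 + 184)) = -(9180680 + 99790*√37) = -49895*(184 + 2*√37) = -9180680 - 99790*√37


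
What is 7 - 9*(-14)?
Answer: 133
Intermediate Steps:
7 - 9*(-14) = 7 + 126 = 133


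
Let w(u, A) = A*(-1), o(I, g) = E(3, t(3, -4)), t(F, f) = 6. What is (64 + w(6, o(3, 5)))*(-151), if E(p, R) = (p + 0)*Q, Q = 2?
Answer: -8758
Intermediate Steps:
E(p, R) = 2*p (E(p, R) = (p + 0)*2 = p*2 = 2*p)
o(I, g) = 6 (o(I, g) = 2*3 = 6)
w(u, A) = -A
(64 + w(6, o(3, 5)))*(-151) = (64 - 1*6)*(-151) = (64 - 6)*(-151) = 58*(-151) = -8758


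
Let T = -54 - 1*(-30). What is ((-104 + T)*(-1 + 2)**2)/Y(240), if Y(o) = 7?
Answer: -128/7 ≈ -18.286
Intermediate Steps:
T = -24 (T = -54 + 30 = -24)
((-104 + T)*(-1 + 2)**2)/Y(240) = ((-104 - 24)*(-1 + 2)**2)/7 = -128*1**2*(1/7) = -128*1*(1/7) = -128*1/7 = -128/7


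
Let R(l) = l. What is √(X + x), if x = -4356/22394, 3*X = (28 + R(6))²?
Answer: √434573418018/33591 ≈ 19.625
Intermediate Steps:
X = 1156/3 (X = (28 + 6)²/3 = (⅓)*34² = (⅓)*1156 = 1156/3 ≈ 385.33)
x = -2178/11197 (x = -4356*1/22394 = -2178/11197 ≈ -0.19452)
√(X + x) = √(1156/3 - 2178/11197) = √(12937198/33591) = √434573418018/33591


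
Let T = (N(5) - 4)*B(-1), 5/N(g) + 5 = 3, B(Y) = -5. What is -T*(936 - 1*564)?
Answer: -12090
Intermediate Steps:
N(g) = -5/2 (N(g) = 5/(-5 + 3) = 5/(-2) = 5*(-½) = -5/2)
T = 65/2 (T = (-5/2 - 4)*(-5) = -13/2*(-5) = 65/2 ≈ 32.500)
-T*(936 - 1*564) = -65*(936 - 1*564)/2 = -65*(936 - 564)/2 = -65*372/2 = -1*12090 = -12090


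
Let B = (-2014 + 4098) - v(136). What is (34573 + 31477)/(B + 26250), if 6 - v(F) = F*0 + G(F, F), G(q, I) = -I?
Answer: 33025/14096 ≈ 2.3429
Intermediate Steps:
v(F) = 6 + F (v(F) = 6 - (F*0 - F) = 6 - (0 - F) = 6 - (-1)*F = 6 + F)
B = 1942 (B = (-2014 + 4098) - (6 + 136) = 2084 - 1*142 = 2084 - 142 = 1942)
(34573 + 31477)/(B + 26250) = (34573 + 31477)/(1942 + 26250) = 66050/28192 = 66050*(1/28192) = 33025/14096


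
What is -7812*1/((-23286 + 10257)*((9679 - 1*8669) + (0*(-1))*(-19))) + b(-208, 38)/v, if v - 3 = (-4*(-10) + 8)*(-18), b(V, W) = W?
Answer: -82221148/1888358115 ≈ -0.043541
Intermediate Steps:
v = -861 (v = 3 + (-4*(-10) + 8)*(-18) = 3 + (40 + 8)*(-18) = 3 + 48*(-18) = 3 - 864 = -861)
-7812*1/((-23286 + 10257)*((9679 - 1*8669) + (0*(-1))*(-19))) + b(-208, 38)/v = -7812*1/((-23286 + 10257)*((9679 - 1*8669) + (0*(-1))*(-19))) + 38/(-861) = -7812*(-1/(13029*((9679 - 8669) + 0*(-19)))) + 38*(-1/861) = -7812*(-1/(13029*(1010 + 0))) - 38/861 = -7812/((-13029*1010)) - 38/861 = -7812/(-13159290) - 38/861 = -7812*(-1/13159290) - 38/861 = 1302/2193215 - 38/861 = -82221148/1888358115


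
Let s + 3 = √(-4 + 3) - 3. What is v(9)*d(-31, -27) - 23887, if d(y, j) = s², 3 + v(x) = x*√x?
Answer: -23047 - 288*I ≈ -23047.0 - 288.0*I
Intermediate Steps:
s = -6 + I (s = -3 + (√(-4 + 3) - 3) = -3 + (√(-1) - 3) = -3 + (I - 3) = -3 + (-3 + I) = -6 + I ≈ -6.0 + 1.0*I)
v(x) = -3 + x^(3/2) (v(x) = -3 + x*√x = -3 + x^(3/2))
d(y, j) = (-6 + I)²
v(9)*d(-31, -27) - 23887 = (-3 + 9^(3/2))*(6 - I)² - 23887 = (-3 + 27)*(6 - I)² - 23887 = 24*(6 - I)² - 23887 = -23887 + 24*(6 - I)²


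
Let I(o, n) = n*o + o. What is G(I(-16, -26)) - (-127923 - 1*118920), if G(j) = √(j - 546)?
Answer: 246843 + I*√146 ≈ 2.4684e+5 + 12.083*I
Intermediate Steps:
I(o, n) = o + n*o
G(j) = √(-546 + j)
G(I(-16, -26)) - (-127923 - 1*118920) = √(-546 - 16*(1 - 26)) - (-127923 - 1*118920) = √(-546 - 16*(-25)) - (-127923 - 118920) = √(-546 + 400) - 1*(-246843) = √(-146) + 246843 = I*√146 + 246843 = 246843 + I*√146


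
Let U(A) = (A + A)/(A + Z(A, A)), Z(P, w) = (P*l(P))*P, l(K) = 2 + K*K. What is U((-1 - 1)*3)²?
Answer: 4/51529 ≈ 7.7626e-5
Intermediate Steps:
l(K) = 2 + K²
Z(P, w) = P²*(2 + P²) (Z(P, w) = (P*(2 + P²))*P = P²*(2 + P²))
U(A) = 2*A/(A + A²*(2 + A²)) (U(A) = (A + A)/(A + A²*(2 + A²)) = (2*A)/(A + A²*(2 + A²)) = 2*A/(A + A²*(2 + A²)))
U((-1 - 1)*3)² = (2/(1 + ((-1 - 1)*3)*(2 + ((-1 - 1)*3)²)))² = (2/(1 + (-2*3)*(2 + (-2*3)²)))² = (2/(1 - 6*(2 + (-6)²)))² = (2/(1 - 6*(2 + 36)))² = (2/(1 - 6*38))² = (2/(1 - 228))² = (2/(-227))² = (2*(-1/227))² = (-2/227)² = 4/51529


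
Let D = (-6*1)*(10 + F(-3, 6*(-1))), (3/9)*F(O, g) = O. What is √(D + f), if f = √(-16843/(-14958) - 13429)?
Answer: √(-16573464 + 554*I*√333819579018)/1662 ≈ 7.4173 + 7.8113*I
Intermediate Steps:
F(O, g) = 3*O
f = I*√333819579018/4986 (f = √(-16843*(-1/14958) - 13429) = √(16843/14958 - 13429) = √(-200854139/14958) = I*√333819579018/4986 ≈ 115.88*I)
D = -6 (D = (-6*1)*(10 + 3*(-3)) = -6*(10 - 9) = -6*1 = -6)
√(D + f) = √(-6 + I*√333819579018/4986)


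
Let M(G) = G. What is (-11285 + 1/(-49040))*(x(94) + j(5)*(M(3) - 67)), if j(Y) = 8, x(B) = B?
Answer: 115664027809/24520 ≈ 4.7171e+6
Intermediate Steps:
(-11285 + 1/(-49040))*(x(94) + j(5)*(M(3) - 67)) = (-11285 + 1/(-49040))*(94 + 8*(3 - 67)) = (-11285 - 1/49040)*(94 + 8*(-64)) = -553416401*(94 - 512)/49040 = -553416401/49040*(-418) = 115664027809/24520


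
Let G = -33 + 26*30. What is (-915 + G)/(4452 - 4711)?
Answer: 24/37 ≈ 0.64865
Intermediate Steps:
G = 747 (G = -33 + 780 = 747)
(-915 + G)/(4452 - 4711) = (-915 + 747)/(4452 - 4711) = -168/(-259) = -168*(-1/259) = 24/37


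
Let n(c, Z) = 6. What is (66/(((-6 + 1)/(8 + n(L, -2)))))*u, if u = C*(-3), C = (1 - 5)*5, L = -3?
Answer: -11088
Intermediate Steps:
C = -20 (C = -4*5 = -20)
u = 60 (u = -20*(-3) = 60)
(66/(((-6 + 1)/(8 + n(L, -2)))))*u = (66/(((-6 + 1)/(8 + 6))))*60 = (66/((-5/14)))*60 = (66/((-5*1/14)))*60 = (66/(-5/14))*60 = (66*(-14/5))*60 = -924/5*60 = -11088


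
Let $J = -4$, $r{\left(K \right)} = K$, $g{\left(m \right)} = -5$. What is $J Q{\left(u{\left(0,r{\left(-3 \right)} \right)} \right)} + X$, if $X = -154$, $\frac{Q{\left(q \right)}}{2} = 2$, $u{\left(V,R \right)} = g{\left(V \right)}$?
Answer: $-170$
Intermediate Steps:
$u{\left(V,R \right)} = -5$
$Q{\left(q \right)} = 4$ ($Q{\left(q \right)} = 2 \cdot 2 = 4$)
$J Q{\left(u{\left(0,r{\left(-3 \right)} \right)} \right)} + X = \left(-4\right) 4 - 154 = -16 - 154 = -170$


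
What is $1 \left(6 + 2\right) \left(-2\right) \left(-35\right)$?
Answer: $560$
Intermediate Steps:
$1 \left(6 + 2\right) \left(-2\right) \left(-35\right) = 1 \cdot 8 \left(-2\right) \left(-35\right) = 1 \left(-16\right) \left(-35\right) = \left(-16\right) \left(-35\right) = 560$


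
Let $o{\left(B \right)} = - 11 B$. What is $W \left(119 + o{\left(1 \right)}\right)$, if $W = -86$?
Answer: $-9288$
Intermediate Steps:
$W \left(119 + o{\left(1 \right)}\right) = - 86 \left(119 - 11\right) = \left(-86\right) 108 = -9288$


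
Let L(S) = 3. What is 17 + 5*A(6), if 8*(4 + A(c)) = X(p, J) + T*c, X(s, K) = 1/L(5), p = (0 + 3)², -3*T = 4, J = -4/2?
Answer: -187/24 ≈ -7.7917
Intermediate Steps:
J = -2 (J = -4*½ = -2)
T = -4/3 (T = -⅓*4 = -4/3 ≈ -1.3333)
p = 9 (p = 3² = 9)
X(s, K) = ⅓ (X(s, K) = 1/3 = ⅓)
A(c) = -95/24 - c/6 (A(c) = -4 + (⅓ - 4*c/3)/8 = -4 + (1/24 - c/6) = -95/24 - c/6)
17 + 5*A(6) = 17 + 5*(-95/24 - ⅙*6) = 17 + 5*(-95/24 - 1) = 17 + 5*(-119/24) = 17 - 595/24 = -187/24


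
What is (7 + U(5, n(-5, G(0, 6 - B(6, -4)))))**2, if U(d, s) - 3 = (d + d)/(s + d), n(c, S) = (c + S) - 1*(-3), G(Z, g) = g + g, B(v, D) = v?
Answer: 1600/9 ≈ 177.78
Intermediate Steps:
G(Z, g) = 2*g
n(c, S) = 3 + S + c (n(c, S) = (S + c) + 3 = 3 + S + c)
U(d, s) = 3 + 2*d/(d + s) (U(d, s) = 3 + (d + d)/(s + d) = 3 + (2*d)/(d + s) = 3 + 2*d/(d + s))
(7 + U(5, n(-5, G(0, 6 - B(6, -4)))))**2 = (7 + (3*(3 + 2*(6 - 1*6) - 5) + 5*5)/(5 + (3 + 2*(6 - 1*6) - 5)))**2 = (7 + (3*(3 + 2*(6 - 6) - 5) + 25)/(5 + (3 + 2*(6 - 6) - 5)))**2 = (7 + (3*(3 + 2*0 - 5) + 25)/(5 + (3 + 2*0 - 5)))**2 = (7 + (3*(3 + 0 - 5) + 25)/(5 + (3 + 0 - 5)))**2 = (7 + (3*(-2) + 25)/(5 - 2))**2 = (7 + (-6 + 25)/3)**2 = (7 + (1/3)*19)**2 = (7 + 19/3)**2 = (40/3)**2 = 1600/9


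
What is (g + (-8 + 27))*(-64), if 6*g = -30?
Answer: -896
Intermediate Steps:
g = -5 (g = (⅙)*(-30) = -5)
(g + (-8 + 27))*(-64) = (-5 + (-8 + 27))*(-64) = (-5 + 19)*(-64) = 14*(-64) = -896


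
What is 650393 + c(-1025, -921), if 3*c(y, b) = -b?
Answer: 650700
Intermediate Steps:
c(y, b) = -b/3 (c(y, b) = (-b)/3 = -b/3)
650393 + c(-1025, -921) = 650393 - 1/3*(-921) = 650393 + 307 = 650700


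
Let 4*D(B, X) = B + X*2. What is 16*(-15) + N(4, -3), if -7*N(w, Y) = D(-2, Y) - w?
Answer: -1674/7 ≈ -239.14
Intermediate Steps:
D(B, X) = X/2 + B/4 (D(B, X) = (B + X*2)/4 = (B + 2*X)/4 = X/2 + B/4)
N(w, Y) = 1/14 - Y/14 + w/7 (N(w, Y) = -((Y/2 + (¼)*(-2)) - w)/7 = -((Y/2 - ½) - w)/7 = -((-½ + Y/2) - w)/7 = -(-½ + Y/2 - w)/7 = 1/14 - Y/14 + w/7)
16*(-15) + N(4, -3) = 16*(-15) + (1/14 - 1/14*(-3) + (⅐)*4) = -240 + (1/14 + 3/14 + 4/7) = -240 + 6/7 = -1674/7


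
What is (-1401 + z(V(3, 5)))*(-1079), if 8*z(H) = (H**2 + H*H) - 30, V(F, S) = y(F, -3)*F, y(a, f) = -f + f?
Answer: 6062901/4 ≈ 1.5157e+6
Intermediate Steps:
y(a, f) = 0
V(F, S) = 0 (V(F, S) = 0*F = 0)
z(H) = -15/4 + H**2/4 (z(H) = ((H**2 + H*H) - 30)/8 = ((H**2 + H**2) - 30)/8 = (2*H**2 - 30)/8 = (-30 + 2*H**2)/8 = -15/4 + H**2/4)
(-1401 + z(V(3, 5)))*(-1079) = (-1401 + (-15/4 + (1/4)*0**2))*(-1079) = (-1401 + (-15/4 + (1/4)*0))*(-1079) = (-1401 + (-15/4 + 0))*(-1079) = (-1401 - 15/4)*(-1079) = -5619/4*(-1079) = 6062901/4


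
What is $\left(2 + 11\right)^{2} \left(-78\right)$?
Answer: $-13182$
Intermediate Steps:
$\left(2 + 11\right)^{2} \left(-78\right) = 13^{2} \left(-78\right) = 169 \left(-78\right) = -13182$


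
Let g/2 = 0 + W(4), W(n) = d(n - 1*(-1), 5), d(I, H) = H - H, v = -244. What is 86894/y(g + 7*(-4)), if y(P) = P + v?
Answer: -43447/136 ≈ -319.46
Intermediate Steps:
d(I, H) = 0
W(n) = 0
g = 0 (g = 2*(0 + 0) = 2*0 = 0)
y(P) = -244 + P (y(P) = P - 244 = -244 + P)
86894/y(g + 7*(-4)) = 86894/(-244 + (0 + 7*(-4))) = 86894/(-244 + (0 - 28)) = 86894/(-244 - 28) = 86894/(-272) = 86894*(-1/272) = -43447/136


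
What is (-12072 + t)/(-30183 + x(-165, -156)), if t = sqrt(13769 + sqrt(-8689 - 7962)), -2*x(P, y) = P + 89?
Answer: 12072/30145 - sqrt(13769 + I*sqrt(16651))/30145 ≈ 0.39657 - 1.824e-5*I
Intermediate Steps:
x(P, y) = -89/2 - P/2 (x(P, y) = -(P + 89)/2 = -(89 + P)/2 = -89/2 - P/2)
t = sqrt(13769 + I*sqrt(16651)) (t = sqrt(13769 + sqrt(-16651)) = sqrt(13769 + I*sqrt(16651)) ≈ 117.34 + 0.5498*I)
(-12072 + t)/(-30183 + x(-165, -156)) = (-12072 + sqrt(13769 + I*sqrt(16651)))/(-30183 + (-89/2 - 1/2*(-165))) = (-12072 + sqrt(13769 + I*sqrt(16651)))/(-30183 + (-89/2 + 165/2)) = (-12072 + sqrt(13769 + I*sqrt(16651)))/(-30183 + 38) = (-12072 + sqrt(13769 + I*sqrt(16651)))/(-30145) = (-12072 + sqrt(13769 + I*sqrt(16651)))*(-1/30145) = 12072/30145 - sqrt(13769 + I*sqrt(16651))/30145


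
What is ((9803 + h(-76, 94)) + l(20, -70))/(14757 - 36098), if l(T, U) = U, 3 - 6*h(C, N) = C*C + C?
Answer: -17567/42682 ≈ -0.41158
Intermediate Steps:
h(C, N) = ½ - C/6 - C²/6 (h(C, N) = ½ - (C*C + C)/6 = ½ - (C² + C)/6 = ½ - (C + C²)/6 = ½ + (-C/6 - C²/6) = ½ - C/6 - C²/6)
((9803 + h(-76, 94)) + l(20, -70))/(14757 - 36098) = ((9803 + (½ - ⅙*(-76) - ⅙*(-76)²)) - 70)/(14757 - 36098) = ((9803 + (½ + 38/3 - ⅙*5776)) - 70)/(-21341) = ((9803 + (½ + 38/3 - 2888/3)) - 70)*(-1/21341) = ((9803 - 1899/2) - 70)*(-1/21341) = (17707/2 - 70)*(-1/21341) = (17567/2)*(-1/21341) = -17567/42682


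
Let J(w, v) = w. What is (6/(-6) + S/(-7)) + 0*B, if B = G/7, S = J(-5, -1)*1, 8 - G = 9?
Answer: -2/7 ≈ -0.28571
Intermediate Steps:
G = -1 (G = 8 - 1*9 = 8 - 9 = -1)
S = -5 (S = -5*1 = -5)
B = -1/7 ≈ -0.14286
(6/(-6) + S/(-7)) + 0*B = (6/(-6) - 5/(-7)) + 0*(-1/7) = (6*(-1/6) - 5*(-1/7)) + 0 = (-1 + 5/7) + 0 = -2/7 + 0 = -2/7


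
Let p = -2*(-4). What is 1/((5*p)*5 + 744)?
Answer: 1/944 ≈ 0.0010593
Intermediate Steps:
p = 8
1/((5*p)*5 + 744) = 1/((5*8)*5 + 744) = 1/(40*5 + 744) = 1/(200 + 744) = 1/944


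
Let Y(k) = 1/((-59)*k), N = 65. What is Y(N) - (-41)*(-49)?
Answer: -7704516/3835 ≈ -2009.0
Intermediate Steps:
Y(k) = -1/(59*k)
Y(N) - (-41)*(-49) = -1/59/65 - (-41)*(-49) = -1/59*1/65 - 1*2009 = -1/3835 - 2009 = -7704516/3835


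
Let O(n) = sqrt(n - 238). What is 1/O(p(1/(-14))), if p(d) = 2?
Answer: -I*sqrt(59)/118 ≈ -0.065094*I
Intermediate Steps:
O(n) = sqrt(-238 + n)
1/O(p(1/(-14))) = 1/(sqrt(-238 + 2)) = 1/(sqrt(-236)) = 1/(2*I*sqrt(59)) = -I*sqrt(59)/118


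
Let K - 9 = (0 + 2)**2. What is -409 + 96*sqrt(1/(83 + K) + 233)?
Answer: -409 + 4*sqrt(134214) ≈ 1056.4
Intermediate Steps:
K = 13 (K = 9 + (0 + 2)**2 = 9 + 2**2 = 9 + 4 = 13)
-409 + 96*sqrt(1/(83 + K) + 233) = -409 + 96*sqrt(1/(83 + 13) + 233) = -409 + 96*sqrt(1/96 + 233) = -409 + 96*sqrt(22369/96) = -409 + 96*(sqrt(134214)/24) = -409 + 4*sqrt(134214)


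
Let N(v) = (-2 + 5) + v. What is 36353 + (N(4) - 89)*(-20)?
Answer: 37993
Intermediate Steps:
N(v) = 3 + v
36353 + (N(4) - 89)*(-20) = 36353 + ((3 + 4) - 89)*(-20) = 36353 + (7 - 89)*(-20) = 36353 - 82*(-20) = 36353 + 1640 = 37993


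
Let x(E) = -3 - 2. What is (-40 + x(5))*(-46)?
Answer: 2070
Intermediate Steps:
x(E) = -5
(-40 + x(5))*(-46) = (-40 - 5)*(-46) = -45*(-46) = 2070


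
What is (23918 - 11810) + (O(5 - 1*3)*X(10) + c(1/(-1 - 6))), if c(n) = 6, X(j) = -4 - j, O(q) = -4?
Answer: 12170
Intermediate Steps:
(23918 - 11810) + (O(5 - 1*3)*X(10) + c(1/(-1 - 6))) = (23918 - 11810) + (-4*(-4 - 1*10) + 6) = 12108 + (-4*(-4 - 10) + 6) = 12108 + (-4*(-14) + 6) = 12108 + (56 + 6) = 12108 + 62 = 12170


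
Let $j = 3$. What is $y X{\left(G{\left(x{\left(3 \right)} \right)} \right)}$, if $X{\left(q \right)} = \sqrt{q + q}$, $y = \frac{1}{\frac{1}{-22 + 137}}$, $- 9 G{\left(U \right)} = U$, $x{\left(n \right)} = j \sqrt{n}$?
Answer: $\frac{115 i \sqrt{2} \cdot 3^{\frac{3}{4}}}{3} \approx 123.58 i$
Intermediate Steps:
$x{\left(n \right)} = 3 \sqrt{n}$
$G{\left(U \right)} = - \frac{U}{9}$
$y = 115$ ($y = \frac{1}{\frac{1}{115}} = 115$)
$X{\left(q \right)} = \sqrt{2} \sqrt{q}$ ($X{\left(q \right)} = \sqrt{2 q} = \sqrt{2} \sqrt{q}$)
$y X{\left(G{\left(x{\left(3 \right)} \right)} \right)} = 115 \sqrt{2} \sqrt{- \frac{3 \sqrt{3}}{9}} = 115 \sqrt{2} \sqrt{- \frac{\sqrt{3}}{3}} = 115 \sqrt{2} \frac{i \sqrt{3} \sqrt[4]{3}}{3} = 115 \frac{i \sqrt{2} \cdot 3^{\frac{3}{4}}}{3} = \frac{115 i \sqrt{2} \cdot 3^{\frac{3}{4}}}{3}$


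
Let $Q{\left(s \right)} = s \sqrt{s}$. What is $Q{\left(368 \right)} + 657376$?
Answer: $657376 + 1472 \sqrt{23} \approx 6.6444 \cdot 10^{5}$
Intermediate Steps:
$Q{\left(s \right)} = s^{\frac{3}{2}}$
$Q{\left(368 \right)} + 657376 = 368^{\frac{3}{2}} + 657376 = 1472 \sqrt{23} + 657376 = 657376 + 1472 \sqrt{23}$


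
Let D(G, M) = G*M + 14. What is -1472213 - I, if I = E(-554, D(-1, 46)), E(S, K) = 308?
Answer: -1472521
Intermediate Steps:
D(G, M) = 14 + G*M
I = 308
-1472213 - I = -1472213 - 1*308 = -1472213 - 308 = -1472521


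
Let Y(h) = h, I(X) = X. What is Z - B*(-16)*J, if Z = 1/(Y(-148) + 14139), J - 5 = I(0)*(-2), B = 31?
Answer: 34697681/13991 ≈ 2480.0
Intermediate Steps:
J = 5 (J = 5 + 0*(-2) = 5 + 0 = 5)
Z = 1/13991 (Z = 1/(-148 + 14139) = 1/13991 ≈ 7.1474e-5)
Z - B*(-16)*J = 1/13991 - 31*(-16)*5 = 1/13991 - (-496)*5 = 1/13991 - 1*(-2480) = 1/13991 + 2480 = 34697681/13991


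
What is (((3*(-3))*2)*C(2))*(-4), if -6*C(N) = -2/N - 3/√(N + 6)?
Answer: 12 + 9*√2 ≈ 24.728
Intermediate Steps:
C(N) = 1/(2*√(6 + N)) + 1/(3*N) (C(N) = -(-2/N - 3/√(N + 6))/6 = -(-2/N - 3/√(6 + N))/6 = -(-3/√(6 + N) - 2/N)/6 = 1/(2*√(6 + N)) + 1/(3*N))
(((3*(-3))*2)*C(2))*(-4) = (((3*(-3))*2)*(1/(2*√(6 + 2)) + (⅓)/2))*(-4) = ((-9*2)*(1/(2*√8) + (⅓)*(½)))*(-4) = -18*((√2/4)/2 + ⅙)*(-4) = -18*(√2/8 + ⅙)*(-4) = -18*(⅙ + √2/8)*(-4) = (-3 - 9*√2/4)*(-4) = 12 + 9*√2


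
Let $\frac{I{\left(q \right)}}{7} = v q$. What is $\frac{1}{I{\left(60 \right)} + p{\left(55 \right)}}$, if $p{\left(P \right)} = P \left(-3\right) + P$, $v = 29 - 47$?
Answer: $- \frac{1}{7670} \approx -0.00013038$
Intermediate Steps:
$v = -18$ ($v = 29 - 47 = -18$)
$p{\left(P \right)} = - 2 P$ ($p{\left(P \right)} = - 3 P + P = - 2 P$)
$I{\left(q \right)} = - 126 q$ ($I{\left(q \right)} = 7 \left(- 18 q\right) = - 126 q$)
$\frac{1}{I{\left(60 \right)} + p{\left(55 \right)}} = \frac{1}{\left(-126\right) 60 - 110} = \frac{1}{-7560 - 110} = \frac{1}{-7670} = - \frac{1}{7670}$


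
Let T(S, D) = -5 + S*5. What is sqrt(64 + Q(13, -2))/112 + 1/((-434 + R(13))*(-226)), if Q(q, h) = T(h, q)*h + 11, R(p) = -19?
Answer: 1/102378 + sqrt(105)/112 ≈ 0.091500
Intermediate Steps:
T(S, D) = -5 + 5*S
Q(q, h) = 11 + h*(-5 + 5*h) (Q(q, h) = (-5 + 5*h)*h + 11 = h*(-5 + 5*h) + 11 = 11 + h*(-5 + 5*h))
sqrt(64 + Q(13, -2))/112 + 1/((-434 + R(13))*(-226)) = sqrt(64 + (11 + 5*(-2)*(-1 - 2)))/112 + 1/(-434 - 19*(-226)) = sqrt(64 + (11 + 5*(-2)*(-3)))*(1/112) - 1/226/(-453) = sqrt(64 + (11 + 30))*(1/112) - 1/453*(-1/226) = sqrt(64 + 41)*(1/112) + 1/102378 = sqrt(105)*(1/112) + 1/102378 = sqrt(105)/112 + 1/102378 = 1/102378 + sqrt(105)/112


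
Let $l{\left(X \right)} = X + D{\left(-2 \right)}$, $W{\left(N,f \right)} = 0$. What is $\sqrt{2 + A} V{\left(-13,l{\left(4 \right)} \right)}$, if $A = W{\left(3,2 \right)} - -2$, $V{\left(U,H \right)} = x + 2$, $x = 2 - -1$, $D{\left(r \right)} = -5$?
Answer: $10$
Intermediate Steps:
$x = 3$ ($x = 2 + 1 = 3$)
$l{\left(X \right)} = -5 + X$ ($l{\left(X \right)} = X - 5 = -5 + X$)
$V{\left(U,H \right)} = 5$ ($V{\left(U,H \right)} = 3 + 2 = 5$)
$A = 2$ ($A = 0 - -2 = 0 + 2 = 2$)
$\sqrt{2 + A} V{\left(-13,l{\left(4 \right)} \right)} = \sqrt{2 + 2} \cdot 5 = \sqrt{4} \cdot 5 = 2 \cdot 5 = 10$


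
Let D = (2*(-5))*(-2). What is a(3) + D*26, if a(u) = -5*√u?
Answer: 520 - 5*√3 ≈ 511.34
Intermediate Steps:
D = 20 (D = -10*(-2) = 20)
a(3) + D*26 = -5*√3 + 20*26 = -5*√3 + 520 = 520 - 5*√3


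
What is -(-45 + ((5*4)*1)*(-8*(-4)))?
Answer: -595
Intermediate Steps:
-(-45 + ((5*4)*1)*(-8*(-4))) = -(-45 + (20*1)*32) = -(-45 + 20*32) = -(-45 + 640) = -1*595 = -595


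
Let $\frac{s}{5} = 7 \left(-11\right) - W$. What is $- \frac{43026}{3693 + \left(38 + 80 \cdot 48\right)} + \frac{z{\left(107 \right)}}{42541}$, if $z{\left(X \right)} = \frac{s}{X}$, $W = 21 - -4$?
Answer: $- \frac{195853351272}{34462336477} \approx -5.6831$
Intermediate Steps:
$W = 25$ ($W = 21 + 4 = 25$)
$s = -510$ ($s = 5 \left(7 \left(-11\right) - 25\right) = 5 \left(-77 - 25\right) = 5 \left(-102\right) = -510$)
$z{\left(X \right)} = - \frac{510}{X}$
$- \frac{43026}{3693 + \left(38 + 80 \cdot 48\right)} + \frac{z{\left(107 \right)}}{42541} = - \frac{43026}{3693 + \left(38 + 80 \cdot 48\right)} + \frac{\left(-510\right) \frac{1}{107}}{42541} = - \frac{43026}{3693 + \left(38 + 3840\right)} + \left(-510\right) \frac{1}{107} \cdot \frac{1}{42541} = - \frac{43026}{3693 + 3878} - \frac{510}{4551887} = - \frac{43026}{7571} - \frac{510}{4551887} = - \frac{195853351272}{34462336477}$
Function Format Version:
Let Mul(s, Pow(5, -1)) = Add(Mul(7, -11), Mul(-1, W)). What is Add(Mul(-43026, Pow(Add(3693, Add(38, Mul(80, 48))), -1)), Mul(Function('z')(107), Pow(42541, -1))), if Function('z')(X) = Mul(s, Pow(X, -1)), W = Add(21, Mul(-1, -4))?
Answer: Rational(-195853351272, 34462336477) ≈ -5.6831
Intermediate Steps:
W = 25 (W = Add(21, 4) = 25)
s = -510 (s = Mul(5, Add(Mul(7, -11), Mul(-1, 25))) = Mul(5, Add(-77, -25)) = Mul(5, -102) = -510)
Function('z')(X) = Mul(-510, Pow(X, -1))
Add(Mul(-43026, Pow(Add(3693, Add(38, Mul(80, 48))), -1)), Mul(Function('z')(107), Pow(42541, -1))) = Add(Mul(-43026, Pow(Add(3693, Add(38, Mul(80, 48))), -1)), Mul(Mul(-510, Pow(107, -1)), Pow(42541, -1))) = Add(Mul(-43026, Pow(Add(3693, Add(38, 3840)), -1)), Mul(Mul(-510, Rational(1, 107)), Rational(1, 42541))) = Add(Mul(-43026, Pow(Add(3693, 3878), -1)), Mul(Rational(-510, 107), Rational(1, 42541))) = Add(Mul(-43026, Pow(7571, -1)), Rational(-510, 4551887)) = Add(Mul(-43026, Rational(1, 7571)), Rational(-510, 4551887)) = Add(Rational(-43026, 7571), Rational(-510, 4551887)) = Rational(-195853351272, 34462336477)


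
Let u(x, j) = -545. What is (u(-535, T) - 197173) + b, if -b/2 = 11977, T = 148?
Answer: -221672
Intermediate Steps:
b = -23954 (b = -2*11977 = -23954)
(u(-535, T) - 197173) + b = (-545 - 197173) - 23954 = -197718 - 23954 = -221672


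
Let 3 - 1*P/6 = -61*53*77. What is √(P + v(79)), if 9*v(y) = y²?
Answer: √13449217/3 ≈ 1222.4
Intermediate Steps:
P = 1493664 (P = 18 - 6*(-61*53)*77 = 18 - (-19398)*77 = 18 - 6*(-248941) = 18 + 1493646 = 1493664)
v(y) = y²/9
√(P + v(79)) = √(1493664 + (⅑)*79²) = √(1493664 + (⅑)*6241) = √(1493664 + 6241/9) = √(13449217/9) = √13449217/3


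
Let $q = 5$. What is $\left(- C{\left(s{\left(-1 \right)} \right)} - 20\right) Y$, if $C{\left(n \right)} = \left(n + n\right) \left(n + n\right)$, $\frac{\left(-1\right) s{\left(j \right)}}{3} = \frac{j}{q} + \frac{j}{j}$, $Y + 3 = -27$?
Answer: $\frac{6456}{5} \approx 1291.2$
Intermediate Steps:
$Y = -30$ ($Y = -3 - 27 = -30$)
$s{\left(j \right)} = -3 - \frac{3 j}{5}$ ($s{\left(j \right)} = - 3 \left(\frac{j}{5} + \frac{j}{j}\right) = - 3 \left(j \frac{1}{5} + 1\right) = - 3 \left(\frac{j}{5} + 1\right) = - 3 \left(1 + \frac{j}{5}\right) = -3 - \frac{3 j}{5}$)
$C{\left(n \right)} = 4 n^{2}$ ($C{\left(n \right)} = 2 n 2 n = 4 n^{2}$)
$\left(- C{\left(s{\left(-1 \right)} \right)} - 20\right) Y = \left(- 4 \left(-3 - - \frac{3}{5}\right)^{2} - 20\right) \left(-30\right) = \left(- 4 \left(-3 + \frac{3}{5}\right)^{2} - 20\right) \left(-30\right) = \left(- 4 \left(- \frac{12}{5}\right)^{2} - 20\right) \left(-30\right) = \left(- \frac{4 \cdot 144}{25} - 20\right) \left(-30\right) = \left(\left(-1\right) \frac{576}{25} - 20\right) \left(-30\right) = \left(- \frac{576}{25} - 20\right) \left(-30\right) = \left(- \frac{1076}{25}\right) \left(-30\right) = \frac{6456}{5}$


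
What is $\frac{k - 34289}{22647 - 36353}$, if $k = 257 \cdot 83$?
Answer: $\frac{589}{623} \approx 0.94543$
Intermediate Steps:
$k = 21331$
$\frac{k - 34289}{22647 - 36353} = \frac{21331 - 34289}{22647 - 36353} = - \frac{12958}{-13706} = \left(-12958\right) \left(- \frac{1}{13706}\right) = \frac{589}{623}$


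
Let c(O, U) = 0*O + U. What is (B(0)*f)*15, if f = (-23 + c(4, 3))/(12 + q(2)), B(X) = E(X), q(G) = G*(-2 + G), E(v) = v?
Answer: 0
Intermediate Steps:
c(O, U) = U (c(O, U) = 0 + U = U)
B(X) = X
f = -5/3 (f = (-23 + 3)/(12 + 2*(-2 + 2)) = -20/(12 + 2*0) = -20/(12 + 0) = -20/12 = -20*1/12 = -5/3 ≈ -1.6667)
(B(0)*f)*15 = (0*(-5/3))*15 = 0*15 = 0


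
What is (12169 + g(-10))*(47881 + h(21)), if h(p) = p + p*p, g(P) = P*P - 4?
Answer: 592926895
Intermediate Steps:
g(P) = -4 + P² (g(P) = P² - 4 = -4 + P²)
h(p) = p + p²
(12169 + g(-10))*(47881 + h(21)) = (12169 + (-4 + (-10)²))*(47881 + 21*(1 + 21)) = (12169 + (-4 + 100))*(47881 + 21*22) = (12169 + 96)*(47881 + 462) = 12265*48343 = 592926895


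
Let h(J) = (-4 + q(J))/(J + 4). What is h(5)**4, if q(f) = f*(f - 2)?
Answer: 14641/6561 ≈ 2.2315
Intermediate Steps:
q(f) = f*(-2 + f)
h(J) = (-4 + J*(-2 + J))/(4 + J) (h(J) = (-4 + J*(-2 + J))/(J + 4) = (-4 + J*(-2 + J))/(4 + J))
h(5)**4 = ((-4 + 5*(-2 + 5))/(4 + 5))**4 = ((-4 + 5*3)/9)**4 = ((-4 + 15)/9)**4 = ((1/9)*11)**4 = (11/9)**4 = 14641/6561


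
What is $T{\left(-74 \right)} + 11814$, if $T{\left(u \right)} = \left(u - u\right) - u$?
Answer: $11888$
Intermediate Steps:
$T{\left(u \right)} = - u$ ($T{\left(u \right)} = 0 - u = - u$)
$T{\left(-74 \right)} + 11814 = \left(-1\right) \left(-74\right) + 11814 = 74 + 11814 = 11888$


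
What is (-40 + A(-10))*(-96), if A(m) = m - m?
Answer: 3840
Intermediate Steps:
A(m) = 0
(-40 + A(-10))*(-96) = (-40 + 0)*(-96) = -40*(-96) = 3840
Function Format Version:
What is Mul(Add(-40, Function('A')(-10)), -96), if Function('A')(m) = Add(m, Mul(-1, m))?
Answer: 3840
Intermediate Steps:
Function('A')(m) = 0
Mul(Add(-40, Function('A')(-10)), -96) = Mul(Add(-40, 0), -96) = Mul(-40, -96) = 3840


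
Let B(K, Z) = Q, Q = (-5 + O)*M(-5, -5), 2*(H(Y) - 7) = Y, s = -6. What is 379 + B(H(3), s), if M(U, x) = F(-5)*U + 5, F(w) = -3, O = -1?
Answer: 259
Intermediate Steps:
H(Y) = 7 + Y/2
M(U, x) = 5 - 3*U (M(U, x) = -3*U + 5 = 5 - 3*U)
Q = -120 (Q = (-5 - 1)*(5 - 3*(-5)) = -6*(5 + 15) = -6*20 = -120)
B(K, Z) = -120
379 + B(H(3), s) = 379 - 120 = 259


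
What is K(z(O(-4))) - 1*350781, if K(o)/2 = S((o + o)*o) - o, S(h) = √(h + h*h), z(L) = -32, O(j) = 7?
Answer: -350717 + 64*√4098 ≈ -3.4662e+5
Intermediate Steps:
S(h) = √(h + h²)
K(o) = -2*o + 2*√2*√(o²*(1 + 2*o²)) (K(o) = 2*(√(((o + o)*o)*(1 + (o + o)*o)) - o) = 2*(√(((2*o)*o)*(1 + (2*o)*o)) - o) = 2*(√((2*o²)*(1 + 2*o²)) - o) = 2*(√(2*o²*(1 + 2*o²)) - o) = 2*(√2*√(o²*(1 + 2*o²)) - o) = 2*(-o + √2*√(o²*(1 + 2*o²))) = -2*o + 2*√2*√(o²*(1 + 2*o²)))
K(z(O(-4))) - 1*350781 = (-2*(-32) + 2*√2*√((-32)²*(1 + 2*(-32)²))) - 1*350781 = (64 + 2*√2*√(1024*(1 + 2*1024))) - 350781 = (64 + 2*√2*√(1024*(1 + 2048))) - 350781 = (64 + 2*√2*√(1024*2049)) - 350781 = (64 + 2*√2*√2098176) - 350781 = (64 + 2*√2*(32*√2049)) - 350781 = (64 + 64*√4098) - 350781 = -350717 + 64*√4098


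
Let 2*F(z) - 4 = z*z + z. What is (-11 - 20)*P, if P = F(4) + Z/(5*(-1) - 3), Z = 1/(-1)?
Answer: -3007/8 ≈ -375.88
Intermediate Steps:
F(z) = 2 + z/2 + z**2/2 (F(z) = 2 + (z*z + z)/2 = 2 + (z**2 + z)/2 = 2 + (z + z**2)/2 = 2 + (z/2 + z**2/2) = 2 + z/2 + z**2/2)
Z = -1
P = 97/8 (P = (2 + (1/2)*4 + (1/2)*4**2) - 1/(5*(-1) - 3) = (2 + 2 + (1/2)*16) - 1/(-5 - 3) = (2 + 2 + 8) - 1/(-8) = 12 - 1*(-1/8) = 12 + 1/8 = 97/8 ≈ 12.125)
(-11 - 20)*P = (-11 - 20)*(97/8) = -31*97/8 = -3007/8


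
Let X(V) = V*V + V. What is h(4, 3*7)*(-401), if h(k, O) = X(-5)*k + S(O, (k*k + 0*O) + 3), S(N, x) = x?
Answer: -39699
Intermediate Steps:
X(V) = V + V² (X(V) = V² + V = V + V²)
h(k, O) = 3 + k² + 20*k (h(k, O) = (-5*(1 - 5))*k + ((k*k + 0*O) + 3) = (-5*(-4))*k + ((k² + 0) + 3) = 20*k + (k² + 3) = 20*k + (3 + k²) = 3 + k² + 20*k)
h(4, 3*7)*(-401) = (3 + 4² + 20*4)*(-401) = (3 + 16 + 80)*(-401) = 99*(-401) = -39699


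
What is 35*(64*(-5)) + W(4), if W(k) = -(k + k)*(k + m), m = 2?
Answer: -11248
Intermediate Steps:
W(k) = -2*k*(2 + k) (W(k) = -(k + k)*(k + 2) = -2*k*(2 + k))
35*(64*(-5)) + W(4) = 35*(64*(-5)) - 2*4*(2 + 4) = 35*(-320) - 2*4*6 = -11200 - 48 = -11248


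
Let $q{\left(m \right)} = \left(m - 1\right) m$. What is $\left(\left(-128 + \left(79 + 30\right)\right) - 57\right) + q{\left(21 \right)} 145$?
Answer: $60824$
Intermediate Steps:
$q{\left(m \right)} = m \left(-1 + m\right)$ ($q{\left(m \right)} = \left(-1 + m\right) m = m \left(-1 + m\right)$)
$\left(\left(-128 + \left(79 + 30\right)\right) - 57\right) + q{\left(21 \right)} 145 = \left(\left(-128 + \left(79 + 30\right)\right) - 57\right) + 21 \left(-1 + 21\right) 145 = \left(\left(-128 + 109\right) - 57\right) + 21 \cdot 20 \cdot 145 = \left(-19 - 57\right) + 420 \cdot 145 = -76 + 60900 = 60824$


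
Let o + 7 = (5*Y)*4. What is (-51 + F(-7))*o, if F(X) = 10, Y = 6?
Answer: -4633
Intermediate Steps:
o = 113 (o = -7 + (5*6)*4 = -7 + 30*4 = -7 + 120 = 113)
(-51 + F(-7))*o = (-51 + 10)*113 = -41*113 = -4633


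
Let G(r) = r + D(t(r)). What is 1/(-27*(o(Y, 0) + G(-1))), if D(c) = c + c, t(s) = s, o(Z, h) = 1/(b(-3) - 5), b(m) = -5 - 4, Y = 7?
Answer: 14/1161 ≈ 0.012059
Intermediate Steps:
b(m) = -9
o(Z, h) = -1/14 (o(Z, h) = 1/(-9 - 5) = 1/(-14) = -1/14)
D(c) = 2*c
G(r) = 3*r (G(r) = r + 2*r = 3*r)
1/(-27*(o(Y, 0) + G(-1))) = 1/(-27*(-1/14 + 3*(-1))) = 1/(-27*(-1/14 - 3)) = 1/(-27*(-43/14)) = 1/(1161/14) = 14/1161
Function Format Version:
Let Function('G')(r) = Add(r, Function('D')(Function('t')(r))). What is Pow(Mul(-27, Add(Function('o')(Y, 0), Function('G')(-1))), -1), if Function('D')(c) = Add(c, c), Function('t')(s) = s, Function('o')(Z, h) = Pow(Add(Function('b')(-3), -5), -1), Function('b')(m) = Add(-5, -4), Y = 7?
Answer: Rational(14, 1161) ≈ 0.012059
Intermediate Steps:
Function('b')(m) = -9
Function('o')(Z, h) = Rational(-1, 14) (Function('o')(Z, h) = Pow(Add(-9, -5), -1) = Pow(-14, -1) = Rational(-1, 14))
Function('D')(c) = Mul(2, c)
Function('G')(r) = Mul(3, r) (Function('G')(r) = Add(r, Mul(2, r)) = Mul(3, r))
Pow(Mul(-27, Add(Function('o')(Y, 0), Function('G')(-1))), -1) = Pow(Mul(-27, Add(Rational(-1, 14), Mul(3, -1))), -1) = Pow(Mul(-27, Add(Rational(-1, 14), -3)), -1) = Pow(Mul(-27, Rational(-43, 14)), -1) = Pow(Rational(1161, 14), -1) = Rational(14, 1161)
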